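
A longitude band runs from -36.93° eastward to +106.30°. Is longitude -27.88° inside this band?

Band width going east from -36.93° to +106.30°: ((106.30 − -36.93) mod 360) = 143.23°.
Offset of -27.88° east of the west edge: ((-27.88 − -36.93) mod 360) = 9.05°.
9.05° ≤ 143.23° ⇒ inside.

Yes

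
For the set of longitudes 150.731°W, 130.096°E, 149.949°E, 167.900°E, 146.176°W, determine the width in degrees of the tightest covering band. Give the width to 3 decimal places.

83.728°

Sort the longitudes: -150.731°, -146.176°, +130.096°, +149.949°, +167.900°.
Eastward gaps between consecutive values (wrapping around): 4.555°, 276.272°, 19.853°, 17.951°, 41.369°.
Largest gap = 276.272° ⇒ minimal covering band is its complement: 360° − 276.272° = 83.728°.
Band runs from +130.096° eastward to -146.176°, crossing the antimeridian.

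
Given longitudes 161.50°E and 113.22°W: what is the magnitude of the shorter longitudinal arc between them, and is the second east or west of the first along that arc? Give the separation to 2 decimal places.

Raw difference: -113.22 − 161.50 = -274.72°.
Normalise into (−180°, 180°]: -274.72° + 360° = 85.28°.
Positive ⇒ the second point lies to the east; separation 85.28°.

85.28° east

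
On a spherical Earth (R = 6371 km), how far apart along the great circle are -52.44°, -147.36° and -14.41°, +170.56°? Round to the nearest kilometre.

Δλ = 170.56 − -147.36 = 317.92°; wrapped into (−180°, 180°]: -42.08°.
Δφ = -14.41 − -52.44 = 38.03°.
a = sin²(Δφ/2) + cos φ₁ · cos φ₂ · sin²(Δλ/2) = 0.182257.
c = 2·atan2(√a, √(1−a)) = 0.88216 rad → d = 6371·c ≈ 5620.24 km.

5620 km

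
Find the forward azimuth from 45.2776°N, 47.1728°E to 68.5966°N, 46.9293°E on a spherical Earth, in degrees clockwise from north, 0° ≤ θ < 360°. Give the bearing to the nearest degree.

0°

Δλ = 46.9293 − 47.1728 = -0.2435°.
θ = atan2( sin Δλ · cos φ₂ , cos φ₁ · sin φ₂ − sin φ₁ · cos φ₂ · cos Δλ )
  = atan2(-0.00155, 0.39585) = -0.224° → normalised to [0°, 360°): 359.776°.
To the nearest degree that is 360°, which in [0°, 360°) is written 0°.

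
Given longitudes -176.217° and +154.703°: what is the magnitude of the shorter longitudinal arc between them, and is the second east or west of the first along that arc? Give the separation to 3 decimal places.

29.080° west

Raw difference: 154.703 − -176.217 = 330.92°.
Normalise into (−180°, 180°]: 330.92° − 360° = -29.08°.
Negative ⇒ the second point lies to the west; separation 29.080°.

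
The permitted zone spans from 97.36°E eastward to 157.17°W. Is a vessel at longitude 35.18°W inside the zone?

Band width going east from +97.36° to -157.17°: ((-157.17 − 97.36) mod 360) = 105.47°.
Offset of -35.18° east of the west edge: ((-35.18 − 97.36) mod 360) = 227.46°.
227.46° > 105.47° ⇒ outside.

No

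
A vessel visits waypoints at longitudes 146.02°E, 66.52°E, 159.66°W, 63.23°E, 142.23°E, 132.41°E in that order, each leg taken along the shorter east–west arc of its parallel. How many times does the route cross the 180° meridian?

2

Leg 1: +146.02° → +66.52°, shortest Δλ = -79.5° (west) — does not cross 180°.
Leg 2: +66.52° → -159.66°, shortest Δλ = 133.82° (east) — crosses 180°.
Leg 3: -159.66° → +63.23°, shortest Δλ = -137.11° (west) — crosses 180°.
Leg 4: +63.23° → +142.23°, shortest Δλ = 79.0° (east) — does not cross 180°.
Leg 5: +142.23° → +132.41°, shortest Δλ = -9.82° (west) — does not cross 180°.
Total crossings: 2.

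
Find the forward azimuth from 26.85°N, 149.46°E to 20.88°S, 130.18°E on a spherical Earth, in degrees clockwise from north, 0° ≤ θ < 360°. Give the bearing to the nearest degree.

Δλ = 130.18 − 149.46 = -19.28°.
θ = atan2( sin Δλ · cos φ₂ , cos φ₁ · sin φ₂ − sin φ₁ · cos φ₂ · cos Δλ )
  = atan2(-0.30850, -0.71632) = -156.700° → normalised to [0°, 360°): 203.300°.

203°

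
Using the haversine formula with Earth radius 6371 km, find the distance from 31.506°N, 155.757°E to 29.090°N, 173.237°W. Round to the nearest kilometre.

Δλ = -173.237 − 155.757 = -328.994°; wrapped into (−180°, 180°]: 31.006°.
Δφ = 29.090 − 31.506 = -2.416°.
a = sin²(Δφ/2) + cos φ₁ · cos φ₂ · sin²(Δλ/2) = 0.053672.
c = 2·atan2(√a, √(1−a)) = 0.46759 rad → d = 6371·c ≈ 2979.04 km.

2979 km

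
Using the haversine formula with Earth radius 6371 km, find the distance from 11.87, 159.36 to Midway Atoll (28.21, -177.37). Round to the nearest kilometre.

Δλ = -177.37 − 159.36 = -336.73°; wrapped into (−180°, 180°]: 23.27°.
Δφ = 28.21 − 11.87 = 16.34°.
a = sin²(Δφ/2) + cos φ₁ · cos φ₂ · sin²(Δλ/2) = 0.055271.
c = 2·atan2(√a, √(1−a)) = 0.47464 rad → d = 6371·c ≈ 3023.93 km.

3024 km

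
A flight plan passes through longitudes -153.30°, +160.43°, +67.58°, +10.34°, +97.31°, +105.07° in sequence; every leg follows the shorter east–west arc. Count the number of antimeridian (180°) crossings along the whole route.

1

Leg 1: -153.30° → +160.43°, shortest Δλ = -46.27° (west) — crosses 180°.
Leg 2: +160.43° → +67.58°, shortest Δλ = -92.85° (west) — does not cross 180°.
Leg 3: +67.58° → +10.34°, shortest Δλ = -57.24° (west) — does not cross 180°.
Leg 4: +10.34° → +97.31°, shortest Δλ = 86.97° (east) — does not cross 180°.
Leg 5: +97.31° → +105.07°, shortest Δλ = 7.76° (east) — does not cross 180°.
Total crossings: 1.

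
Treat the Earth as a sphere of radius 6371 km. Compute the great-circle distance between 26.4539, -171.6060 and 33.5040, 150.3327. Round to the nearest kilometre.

Δλ = 150.3327 − -171.6060 = 321.9387°; wrapped into (−180°, 180°]: -38.0613°.
Δφ = 33.5040 − 26.4539 = 7.0501°.
a = sin²(Δφ/2) + cos φ₁ · cos φ₂ · sin²(Δλ/2) = 0.083155.
c = 2·atan2(√a, √(1−a)) = 0.58504 rad → d = 6371·c ≈ 3727.30 km.

3727 km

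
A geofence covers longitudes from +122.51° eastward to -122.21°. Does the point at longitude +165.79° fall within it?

Yes

Band width going east from +122.51° to -122.21°: ((-122.21 − 122.51) mod 360) = 115.28°.
Offset of +165.79° east of the west edge: ((165.79 − 122.51) mod 360) = 43.28°.
43.28° ≤ 115.28° ⇒ inside.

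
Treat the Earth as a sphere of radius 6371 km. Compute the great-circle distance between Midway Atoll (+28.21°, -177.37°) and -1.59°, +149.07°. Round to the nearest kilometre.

4878 km

Δλ = 149.07 − -177.37 = 326.44°; wrapped into (−180°, 180°]: -33.56°.
Δφ = -1.59 − 28.21 = -29.80°.
a = sin²(Δφ/2) + cos φ₁ · cos φ₂ · sin²(Δλ/2) = 0.139536.
c = 2·atan2(√a, √(1−a)) = 0.76565 rad → d = 6371·c ≈ 4877.98 km.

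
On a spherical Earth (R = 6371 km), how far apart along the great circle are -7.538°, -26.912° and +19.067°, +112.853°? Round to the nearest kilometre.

15489 km

Δλ = 112.853 − -26.912 = 139.765°.
Δφ = 19.067 − -7.538 = 26.605°.
a = sin²(Δφ/2) + cos φ₁ · cos φ₂ · sin²(Δλ/2) = 0.879069.
c = 2·atan2(√a, √(1−a)) = 2.43125 rad → d = 6371·c ≈ 15489.49 km.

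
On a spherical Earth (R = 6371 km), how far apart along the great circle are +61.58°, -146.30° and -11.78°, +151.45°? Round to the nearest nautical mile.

5275 nmi

Δλ = 151.45 − -146.30 = 297.75°; wrapped into (−180°, 180°]: -62.25°.
Δφ = -11.78 − 61.58 = -73.36°.
a = sin²(Δφ/2) + cos φ₁ · cos φ₂ · sin²(Δλ/2) = 0.481308.
c = 2·atan2(√a, √(1−a)) = 1.53340 rad → d = 6371·c ≈ 9769.32 km ≈ 5275.01 nmi.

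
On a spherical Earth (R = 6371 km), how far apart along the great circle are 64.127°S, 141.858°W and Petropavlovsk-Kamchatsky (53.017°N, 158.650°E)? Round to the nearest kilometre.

Δλ = 158.650 − -141.858 = 300.508°; wrapped into (−180°, 180°]: -59.492°.
Δφ = 53.017 − -64.127 = 117.144°.
a = sin²(Δφ/2) + cos φ₁ · cos φ₂ · sin²(Δλ/2) = 0.792738.
c = 2·atan2(√a, √(1−a)) = 2.19626 rad → d = 6371·c ≈ 13992.39 km.

13992 km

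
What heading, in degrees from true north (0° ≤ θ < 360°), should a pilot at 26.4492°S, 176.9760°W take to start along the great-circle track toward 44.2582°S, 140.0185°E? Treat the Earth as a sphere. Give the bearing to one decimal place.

Δλ = 140.0185 − -176.9760 = 316.9945°; wrapped into (−180°, 180°]: -43.0055°.
θ = atan2( sin Δλ · cos φ₂ , cos φ₁ · sin φ₂ − sin φ₁ · cos φ₂ · cos Δλ )
  = atan2(-0.48850, -0.39156) = -128.714° → normalised to [0°, 360°): 231.286°.

231.3°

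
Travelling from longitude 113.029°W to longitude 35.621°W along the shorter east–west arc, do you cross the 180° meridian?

Signed shortest Δλ = ((-35.621 − -113.029 + 180) mod 360) − 180 = 77.408°.
Going east by 77.408° from -113.029° reaches -35.621° without touching 180°.

No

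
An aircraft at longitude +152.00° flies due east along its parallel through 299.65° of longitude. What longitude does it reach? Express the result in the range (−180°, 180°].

Start at +152.00°; shift +299.65° → +451.65°.
+451.65° lies outside (−180°, 180°]; subtract 360° → +91.65°.

+91.65°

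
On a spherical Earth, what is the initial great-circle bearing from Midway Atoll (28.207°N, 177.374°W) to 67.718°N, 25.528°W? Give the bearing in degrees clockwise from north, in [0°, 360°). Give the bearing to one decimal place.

Δλ = -25.528 − -177.374 = 151.846°.
θ = atan2( sin Δλ · cos φ₂ , cos φ₁ · sin φ₂ − sin φ₁ · cos φ₂ · cos Δλ )
  = atan2(0.17891, 0.97345) = 10.414° → normalised to [0°, 360°): 10.414°.

10.4°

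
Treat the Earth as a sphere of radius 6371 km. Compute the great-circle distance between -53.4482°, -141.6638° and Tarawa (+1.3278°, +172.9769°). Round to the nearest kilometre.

Δλ = 172.9769 − -141.6638 = 314.6407°; wrapped into (−180°, 180°]: -45.3593°.
Δφ = 1.3278 − -53.4482 = 54.7760°.
a = sin²(Δφ/2) + cos φ₁ · cos φ₂ · sin²(Δλ/2) = 0.300130.
c = 2·atan2(√a, √(1−a)) = 1.15956 rad → d = 6371·c ≈ 7387.57 km.

7388 km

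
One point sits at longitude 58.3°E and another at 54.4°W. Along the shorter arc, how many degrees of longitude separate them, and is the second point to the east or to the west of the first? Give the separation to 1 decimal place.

Raw difference: -54.4 − 58.3 = -112.7°.
Normalise into (−180°, 180°]: -112.7° stays -112.7°.
Negative ⇒ the second point lies to the west; separation 112.7°.

112.7° west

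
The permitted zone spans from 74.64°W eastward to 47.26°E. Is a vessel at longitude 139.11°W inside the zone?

No

Band width going east from -74.64° to +47.26°: ((47.26 − -74.64) mod 360) = 121.90°.
Offset of -139.11° east of the west edge: ((-139.11 − -74.64) mod 360) = 295.53°.
295.53° > 121.90° ⇒ outside.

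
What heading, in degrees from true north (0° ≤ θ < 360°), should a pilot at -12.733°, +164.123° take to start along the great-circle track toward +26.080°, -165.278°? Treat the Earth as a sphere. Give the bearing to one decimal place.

37.3°

Δλ = -165.278 − 164.123 = -329.401°; wrapped into (−180°, 180°]: 30.599°.
θ = atan2( sin Δλ · cos φ₂ , cos φ₁ · sin φ₂ − sin φ₁ · cos φ₂ · cos Δλ )
  = atan2(0.45720, 0.59921) = 37.343° → normalised to [0°, 360°): 37.343°.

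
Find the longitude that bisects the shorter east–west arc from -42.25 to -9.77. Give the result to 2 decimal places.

-26.01°

Signed shortest Δλ from -42.25° to -9.77° is +32.48°.
Midpoint longitude = -42.25° + (+32.48°)/2 = -42.25° + 16.24° = -26.01°.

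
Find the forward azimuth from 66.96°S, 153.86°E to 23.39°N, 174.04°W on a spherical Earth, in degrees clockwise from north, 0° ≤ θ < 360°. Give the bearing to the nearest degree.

29°

Δλ = -174.04 − 153.86 = -327.90°; wrapped into (−180°, 180°]: 32.10°.
θ = atan2( sin Δλ · cos φ₂ , cos φ₁ · sin φ₂ − sin φ₁ · cos φ₂ · cos Δλ )
  = atan2(0.48773, 0.87086) = 29.251° → normalised to [0°, 360°): 29.251°.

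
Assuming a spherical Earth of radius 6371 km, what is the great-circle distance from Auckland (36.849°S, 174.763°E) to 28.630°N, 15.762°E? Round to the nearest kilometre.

17855 km

Δλ = 15.762 − 174.763 = -159.001°.
Δφ = 28.630 − -36.849 = 65.479°.
a = sin²(Δφ/2) + cos φ₁ · cos φ₂ · sin²(Δλ/2) = 0.971541.
c = 2·atan2(√a, √(1−a)) = 2.80257 rad → d = 6371·c ≈ 17855.20 km.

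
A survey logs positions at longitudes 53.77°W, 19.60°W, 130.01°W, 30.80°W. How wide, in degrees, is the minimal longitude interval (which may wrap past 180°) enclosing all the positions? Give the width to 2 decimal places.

110.41°

Sort the longitudes: -130.01°, -53.77°, -30.80°, -19.60°.
Eastward gaps between consecutive values (wrapping around): 76.24°, 22.97°, 11.20°, 249.59°.
Largest gap = 249.59° ⇒ minimal covering band is its complement: 360° − 249.59° = 110.41°.
Band runs from -130.01° eastward to -19.60°.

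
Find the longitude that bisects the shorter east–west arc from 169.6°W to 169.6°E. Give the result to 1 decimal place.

Signed shortest Δλ from -169.6° to +169.6° is -20.8°.
Midpoint longitude = -169.6° + (-20.8°)/2 = -169.6° − 10.4° = -180.0°.
Normalise into (−180°, 180°]: +180.0°.
(The naïve average (-169.6 + +169.6)/2 = 0.0° is on the wrong side of the globe.)

180.0°E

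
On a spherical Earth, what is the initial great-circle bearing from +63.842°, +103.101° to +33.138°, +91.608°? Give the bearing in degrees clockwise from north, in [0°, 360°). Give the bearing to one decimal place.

Δλ = 91.608 − 103.101 = -11.493°.
θ = atan2( sin Δλ · cos φ₂ , cos φ₁ · sin φ₂ − sin φ₁ · cos φ₂ · cos Δλ )
  = atan2(-0.16684, -0.49553) = -161.392° → normalised to [0°, 360°): 198.608°.

198.6°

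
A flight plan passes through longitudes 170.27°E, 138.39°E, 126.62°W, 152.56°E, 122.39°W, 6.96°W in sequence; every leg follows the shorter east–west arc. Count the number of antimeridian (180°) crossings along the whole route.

Leg 1: +170.27° → +138.39°, shortest Δλ = -31.88° (west) — does not cross 180°.
Leg 2: +138.39° → -126.62°, shortest Δλ = 94.99° (east) — crosses 180°.
Leg 3: -126.62° → +152.56°, shortest Δλ = -80.82° (west) — crosses 180°.
Leg 4: +152.56° → -122.39°, shortest Δλ = 85.05° (east) — crosses 180°.
Leg 5: -122.39° → -6.96°, shortest Δλ = 115.43° (east) — does not cross 180°.
Total crossings: 3.

3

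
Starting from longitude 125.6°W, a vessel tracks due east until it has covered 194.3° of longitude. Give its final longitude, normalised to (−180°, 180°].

Start at -125.6°; shift +194.3° → +68.7°.
+68.7° already lies in (−180°, 180°].

68.7°E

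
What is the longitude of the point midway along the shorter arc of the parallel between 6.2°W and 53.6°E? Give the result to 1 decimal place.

23.7°E

Signed shortest Δλ from -6.2° to +53.6° is +59.8°.
Midpoint longitude = -6.2° + (+59.8°)/2 = -6.2° + 29.9° = +23.7°.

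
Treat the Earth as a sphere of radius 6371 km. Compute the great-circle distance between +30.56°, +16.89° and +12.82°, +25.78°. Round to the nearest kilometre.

2174 km

Δλ = 25.78 − 16.89 = 8.89°.
Δφ = 12.82 − 30.56 = -17.74°.
a = sin²(Δφ/2) + cos φ₁ · cos φ₂ · sin²(Δλ/2) = 0.028819.
c = 2·atan2(√a, √(1−a)) = 0.34117 rad → d = 6371·c ≈ 2173.62 km.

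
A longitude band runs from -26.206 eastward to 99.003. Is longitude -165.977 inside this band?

Band width going east from -26.206° to +99.003°: ((99.003 − -26.206) mod 360) = 125.209°.
Offset of -165.977° east of the west edge: ((-165.977 − -26.206) mod 360) = 220.229°.
220.229° > 125.209° ⇒ outside.

No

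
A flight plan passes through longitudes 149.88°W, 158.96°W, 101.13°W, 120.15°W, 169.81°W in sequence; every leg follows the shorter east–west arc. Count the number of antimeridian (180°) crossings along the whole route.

0

Leg 1: -149.88° → -158.96°, shortest Δλ = -9.08° (west) — does not cross 180°.
Leg 2: -158.96° → -101.13°, shortest Δλ = 57.83° (east) — does not cross 180°.
Leg 3: -101.13° → -120.15°, shortest Δλ = -19.02° (west) — does not cross 180°.
Leg 4: -120.15° → -169.81°, shortest Δλ = -49.66° (west) — does not cross 180°.
Total crossings: 0.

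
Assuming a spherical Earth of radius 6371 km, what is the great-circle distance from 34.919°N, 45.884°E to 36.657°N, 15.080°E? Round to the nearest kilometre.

Δλ = 15.080 − 45.884 = -30.804°.
Δφ = 36.657 − 34.919 = 1.738°.
a = sin²(Δφ/2) + cos φ₁ · cos φ₂ · sin²(Δλ/2) = 0.046629.
c = 2·atan2(√a, √(1−a)) = 0.43531 rad → d = 6371·c ≈ 2773.33 km.

2773 km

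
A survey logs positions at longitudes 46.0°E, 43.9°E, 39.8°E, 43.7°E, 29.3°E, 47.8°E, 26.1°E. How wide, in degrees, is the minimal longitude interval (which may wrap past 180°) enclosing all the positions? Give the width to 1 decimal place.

Sort the longitudes: +26.1°, +29.3°, +39.8°, +43.7°, +43.9°, +46.0°, +47.8°.
Eastward gaps between consecutive values (wrapping around): 3.2°, 10.5°, 3.9°, 0.2°, 2.1°, 1.8°, 338.3°.
Largest gap = 338.3° ⇒ minimal covering band is its complement: 360° − 338.3° = 21.7°.
Band runs from +26.1° eastward to +47.8°.

21.7°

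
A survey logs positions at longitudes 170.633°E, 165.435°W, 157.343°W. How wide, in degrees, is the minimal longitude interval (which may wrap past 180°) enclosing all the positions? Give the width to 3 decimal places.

Sort the longitudes: -165.435°, -157.343°, +170.633°.
Eastward gaps between consecutive values (wrapping around): 8.092°, 327.976°, 23.932°.
Largest gap = 327.976° ⇒ minimal covering band is its complement: 360° − 327.976° = 32.024°.
Band runs from +170.633° eastward to -157.343°, crossing the antimeridian.

32.024°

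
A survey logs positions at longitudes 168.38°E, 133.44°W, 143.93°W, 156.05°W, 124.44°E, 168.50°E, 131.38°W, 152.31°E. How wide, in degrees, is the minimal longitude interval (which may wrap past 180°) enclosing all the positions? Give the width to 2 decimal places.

Sort the longitudes: -156.05°, -143.93°, -133.44°, -131.38°, +124.44°, +152.31°, +168.38°, +168.50°.
Eastward gaps between consecutive values (wrapping around): 12.12°, 10.49°, 2.06°, 255.82°, 27.87°, 16.07°, 0.12°, 35.45°.
Largest gap = 255.82° ⇒ minimal covering band is its complement: 360° − 255.82° = 104.18°.
Band runs from +124.44° eastward to -131.38°, crossing the antimeridian.

104.18°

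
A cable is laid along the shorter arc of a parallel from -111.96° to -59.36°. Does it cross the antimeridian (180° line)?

Signed shortest Δλ = ((-59.36 − -111.96 + 180) mod 360) − 180 = 52.6°.
Going east by 52.6° from -111.96° reaches -59.36° without touching 180°.

No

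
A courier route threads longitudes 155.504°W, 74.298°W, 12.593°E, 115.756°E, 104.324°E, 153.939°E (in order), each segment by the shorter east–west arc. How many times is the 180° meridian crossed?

Leg 1: -155.504° → -74.298°, shortest Δλ = 81.206° (east) — does not cross 180°.
Leg 2: -74.298° → +12.593°, shortest Δλ = 86.891° (east) — does not cross 180°.
Leg 3: +12.593° → +115.756°, shortest Δλ = 103.163° (east) — does not cross 180°.
Leg 4: +115.756° → +104.324°, shortest Δλ = -11.432° (west) — does not cross 180°.
Leg 5: +104.324° → +153.939°, shortest Δλ = 49.615° (east) — does not cross 180°.
Total crossings: 0.

0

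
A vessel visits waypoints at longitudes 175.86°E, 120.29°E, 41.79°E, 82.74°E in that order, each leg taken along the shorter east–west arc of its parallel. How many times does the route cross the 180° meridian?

0

Leg 1: +175.86° → +120.29°, shortest Δλ = -55.57° (west) — does not cross 180°.
Leg 2: +120.29° → +41.79°, shortest Δλ = -78.5° (west) — does not cross 180°.
Leg 3: +41.79° → +82.74°, shortest Δλ = 40.95° (east) — does not cross 180°.
Total crossings: 0.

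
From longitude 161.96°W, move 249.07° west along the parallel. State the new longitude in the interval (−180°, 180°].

Start at -161.96°; shift −249.07° → -411.03°.
-411.03° lies outside (−180°, 180°]; add 360° → -51.03°.

51.03°W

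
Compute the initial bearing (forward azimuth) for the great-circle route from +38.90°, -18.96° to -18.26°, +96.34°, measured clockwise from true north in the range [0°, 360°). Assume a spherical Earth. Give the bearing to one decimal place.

89.3°

Δλ = 96.34 − -18.96 = 115.30°.
θ = atan2( sin Δλ · cos φ₂ , cos φ₁ · sin φ₂ − sin φ₁ · cos φ₂ · cos Δλ )
  = atan2(0.85856, 0.01100) = 89.266° → normalised to [0°, 360°): 89.266°.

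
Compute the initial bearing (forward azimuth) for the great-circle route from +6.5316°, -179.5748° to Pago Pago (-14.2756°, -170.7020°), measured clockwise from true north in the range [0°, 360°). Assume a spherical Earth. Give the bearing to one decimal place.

157.1°

Δλ = -170.7020 − -179.5748 = 8.8728°.
θ = atan2( sin Δλ · cos φ₂ , cos φ₁ · sin φ₂ − sin φ₁ · cos φ₂ · cos Δλ )
  = atan2(0.14948, -0.35391) = 157.102° → normalised to [0°, 360°): 157.102°.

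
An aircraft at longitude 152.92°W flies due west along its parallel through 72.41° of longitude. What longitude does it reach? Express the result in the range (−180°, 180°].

134.67°E

Start at -152.92°; shift −72.41° → -225.33°.
-225.33° lies outside (−180°, 180°]; add 360° → +134.67°.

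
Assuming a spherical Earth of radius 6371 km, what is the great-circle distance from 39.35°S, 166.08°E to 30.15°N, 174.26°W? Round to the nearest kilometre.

Δλ = -174.26 − 166.08 = -340.34°; wrapped into (−180°, 180°]: 19.66°.
Δφ = 30.15 − -39.35 = 69.50°.
a = sin²(Δφ/2) + cos φ₁ · cos φ₂ · sin²(Δλ/2) = 0.344386.
c = 2·atan2(√a, √(1−a)) = 1.25431 rad → d = 6371·c ≈ 7991.22 km.

7991 km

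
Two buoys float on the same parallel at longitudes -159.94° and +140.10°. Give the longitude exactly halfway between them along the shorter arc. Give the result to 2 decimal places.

+170.08°

Signed shortest Δλ from -159.94° to +140.10° is -59.96°.
Midpoint longitude = -159.94° + (-59.96°)/2 = -159.94° − 29.98° = -189.92°.
Normalise into (−180°, 180°]: +170.08°.
(The naïve average (-159.94 + +140.10)/2 = -9.92° is on the wrong side of the globe.)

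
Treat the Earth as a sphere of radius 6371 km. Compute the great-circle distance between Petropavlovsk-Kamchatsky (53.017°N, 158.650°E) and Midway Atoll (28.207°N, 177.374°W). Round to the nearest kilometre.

Δλ = -177.374 − 158.650 = -336.024°; wrapped into (−180°, 180°]: 23.976°.
Δφ = 28.207 − 53.017 = -24.810°.
a = sin²(Δφ/2) + cos φ₁ · cos φ₂ · sin²(Δλ/2) = 0.069019.
c = 2·atan2(√a, √(1−a)) = 0.53167 rad → d = 6371·c ≈ 3387.27 km.

3387 km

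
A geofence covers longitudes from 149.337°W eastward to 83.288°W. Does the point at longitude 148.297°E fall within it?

No

Band width going east from -149.337° to -83.288°: ((-83.288 − -149.337) mod 360) = 66.049°.
Offset of +148.297° east of the west edge: ((148.297 − -149.337) mod 360) = 297.634°.
297.634° > 66.049° ⇒ outside.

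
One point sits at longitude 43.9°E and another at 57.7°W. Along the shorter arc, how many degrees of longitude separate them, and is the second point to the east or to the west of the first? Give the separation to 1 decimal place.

Raw difference: -57.7 − 43.9 = -101.6°.
Normalise into (−180°, 180°]: -101.6° stays -101.6°.
Negative ⇒ the second point lies to the west; separation 101.6°.

101.6° west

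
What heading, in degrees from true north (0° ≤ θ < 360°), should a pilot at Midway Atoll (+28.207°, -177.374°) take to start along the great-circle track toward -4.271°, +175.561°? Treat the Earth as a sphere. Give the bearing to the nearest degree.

Δλ = 175.561 − -177.374 = 352.935°; wrapped into (−180°, 180°]: -7.065°.
θ = atan2( sin Δλ · cos φ₂ , cos φ₁ · sin φ₂ − sin φ₁ · cos φ₂ · cos Δλ )
  = atan2(-0.12265, -0.53340) = -167.050° → normalised to [0°, 360°): 192.950°.

193°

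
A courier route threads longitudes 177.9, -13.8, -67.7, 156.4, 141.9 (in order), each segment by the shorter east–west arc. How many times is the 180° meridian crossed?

Leg 1: +177.9° → -13.8°, shortest Δλ = 168.3° (east) — crosses 180°.
Leg 2: -13.8° → -67.7°, shortest Δλ = -53.9° (west) — does not cross 180°.
Leg 3: -67.7° → +156.4°, shortest Δλ = -135.9° (west) — crosses 180°.
Leg 4: +156.4° → +141.9°, shortest Δλ = -14.5° (west) — does not cross 180°.
Total crossings: 2.

2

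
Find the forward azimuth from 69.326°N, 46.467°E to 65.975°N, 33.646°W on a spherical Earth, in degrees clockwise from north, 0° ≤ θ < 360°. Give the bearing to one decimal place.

Δλ = -33.646 − 46.467 = -80.113°.
θ = atan2( sin Δλ · cos φ₂ , cos φ₁ · sin φ₂ − sin φ₁ · cos φ₂ · cos Δλ )
  = atan2(-0.40109, 0.25706) = -57.344° → normalised to [0°, 360°): 302.656°.

302.7°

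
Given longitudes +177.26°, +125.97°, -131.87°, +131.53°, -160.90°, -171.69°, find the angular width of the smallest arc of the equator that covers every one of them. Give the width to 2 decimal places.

Sort the longitudes: -171.69°, -160.90°, -131.87°, +125.97°, +131.53°, +177.26°.
Eastward gaps between consecutive values (wrapping around): 10.79°, 29.03°, 257.84°, 5.56°, 45.73°, 11.05°.
Largest gap = 257.84° ⇒ minimal covering band is its complement: 360° − 257.84° = 102.16°.
Band runs from +125.97° eastward to -131.87°, crossing the antimeridian.

102.16°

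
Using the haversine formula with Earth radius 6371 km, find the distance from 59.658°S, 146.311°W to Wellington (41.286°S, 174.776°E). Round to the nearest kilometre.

Δλ = 174.776 − -146.311 = 321.087°; wrapped into (−180°, 180°]: -38.913°.
Δφ = -41.286 − -59.658 = 18.372°.
a = sin²(Δφ/2) + cos φ₁ · cos φ₂ · sin²(Δλ/2) = 0.067600.
c = 2·atan2(√a, √(1−a)) = 0.52605 rad → d = 6371·c ≈ 3351.44 km.

3351 km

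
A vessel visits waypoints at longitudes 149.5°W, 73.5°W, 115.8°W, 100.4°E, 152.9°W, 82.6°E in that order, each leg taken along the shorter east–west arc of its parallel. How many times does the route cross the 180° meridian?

3

Leg 1: -149.5° → -73.5°, shortest Δλ = 76.0° (east) — does not cross 180°.
Leg 2: -73.5° → -115.8°, shortest Δλ = -42.3° (west) — does not cross 180°.
Leg 3: -115.8° → +100.4°, shortest Δλ = -143.8° (west) — crosses 180°.
Leg 4: +100.4° → -152.9°, shortest Δλ = 106.7° (east) — crosses 180°.
Leg 5: -152.9° → +82.6°, shortest Δλ = -124.5° (west) — crosses 180°.
Total crossings: 3.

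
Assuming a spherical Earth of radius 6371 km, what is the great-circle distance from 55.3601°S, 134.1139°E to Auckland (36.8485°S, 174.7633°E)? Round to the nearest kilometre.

Δλ = 174.7633 − 134.1139 = 40.6494°.
Δφ = -36.8485 − -55.3601 = 18.5116°.
a = sin²(Δφ/2) + cos φ₁ · cos φ₂ · sin²(Δλ/2) = 0.080747.
c = 2·atan2(√a, √(1−a)) = 0.57626 rad → d = 6371·c ≈ 3671.36 km.

3671 km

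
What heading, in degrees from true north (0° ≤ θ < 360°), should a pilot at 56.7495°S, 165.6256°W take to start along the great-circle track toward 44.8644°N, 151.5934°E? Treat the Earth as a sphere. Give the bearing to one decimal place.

329.6°

Δλ = 151.5934 − -165.6256 = 317.2190°; wrapped into (−180°, 180°]: -42.7810°.
θ = atan2( sin Δλ · cos φ₂ , cos φ₁ · sin φ₂ − sin φ₁ · cos φ₂ · cos Δλ )
  = atan2(-0.48140, 0.82183) = -30.360° → normalised to [0°, 360°): 329.640°.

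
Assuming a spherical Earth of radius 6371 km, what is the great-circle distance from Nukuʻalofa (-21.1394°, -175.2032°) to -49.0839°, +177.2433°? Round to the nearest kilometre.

3179 km

Δλ = 177.2433 − -175.2032 = 352.4465°; wrapped into (−180°, 180°]: -7.5535°.
Δφ = -49.0839 − -21.1394 = -27.9445°.
a = sin²(Δφ/2) + cos φ₁ · cos φ₂ · sin²(Δλ/2) = 0.060949.
c = 2·atan2(√a, √(1−a)) = 0.49892 rad → d = 6371·c ≈ 3178.60 km.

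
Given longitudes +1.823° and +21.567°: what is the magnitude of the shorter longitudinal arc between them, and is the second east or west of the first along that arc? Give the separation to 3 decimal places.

Raw difference: 21.567 − 1.823 = 19.744°.
Normalise into (−180°, 180°]: 19.744° stays 19.744°.
Positive ⇒ the second point lies to the east; separation 19.744°.

19.744° east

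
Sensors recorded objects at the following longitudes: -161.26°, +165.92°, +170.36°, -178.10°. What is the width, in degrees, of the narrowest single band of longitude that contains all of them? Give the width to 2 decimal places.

Sort the longitudes: -178.10°, -161.26°, +165.92°, +170.36°.
Eastward gaps between consecutive values (wrapping around): 16.84°, 327.18°, 4.44°, 11.54°.
Largest gap = 327.18° ⇒ minimal covering band is its complement: 360° − 327.18° = 32.82°.
Band runs from +165.92° eastward to -161.26°, crossing the antimeridian.

32.82°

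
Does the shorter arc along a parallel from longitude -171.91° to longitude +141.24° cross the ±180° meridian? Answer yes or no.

Naïve |141.24 − -171.91| = 313.15° > 180°, so the shorter arc goes the other way round — across 180°.
Signed shortest Δλ = ((141.24 − -171.91 + 180) mod 360) − 180 = -46.85°.
Going west by 46.85° from -171.91° passes through 180° before reaching +141.24°.

Yes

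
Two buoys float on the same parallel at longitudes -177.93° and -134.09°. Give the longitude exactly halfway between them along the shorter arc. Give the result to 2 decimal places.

-156.01°

Signed shortest Δλ from -177.93° to -134.09° is +43.84°.
Midpoint longitude = -177.93° + (+43.84°)/2 = -177.93° + 21.92° = -156.01°.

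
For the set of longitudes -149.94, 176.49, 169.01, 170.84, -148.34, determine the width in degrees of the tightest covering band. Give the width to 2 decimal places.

Sort the longitudes: -149.94°, -148.34°, +169.01°, +170.84°, +176.49°.
Eastward gaps between consecutive values (wrapping around): 1.60°, 317.35°, 1.83°, 5.65°, 33.57°.
Largest gap = 317.35° ⇒ minimal covering band is its complement: 360° − 317.35° = 42.65°.
Band runs from +169.01° eastward to -148.34°, crossing the antimeridian.

42.65°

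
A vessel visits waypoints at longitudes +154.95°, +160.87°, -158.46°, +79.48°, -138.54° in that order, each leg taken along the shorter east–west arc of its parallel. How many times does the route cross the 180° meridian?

Leg 1: +154.95° → +160.87°, shortest Δλ = 5.92° (east) — does not cross 180°.
Leg 2: +160.87° → -158.46°, shortest Δλ = 40.67° (east) — crosses 180°.
Leg 3: -158.46° → +79.48°, shortest Δλ = -122.06° (west) — crosses 180°.
Leg 4: +79.48° → -138.54°, shortest Δλ = 141.98° (east) — crosses 180°.
Total crossings: 3.

3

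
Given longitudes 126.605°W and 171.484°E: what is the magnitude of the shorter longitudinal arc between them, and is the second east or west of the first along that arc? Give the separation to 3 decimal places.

61.911° west

Raw difference: 171.484 − -126.605 = 298.089°.
Normalise into (−180°, 180°]: 298.089° − 360° = -61.911°.
Negative ⇒ the second point lies to the west; separation 61.911°.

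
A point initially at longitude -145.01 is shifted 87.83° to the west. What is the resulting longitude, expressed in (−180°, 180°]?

Start at -145.01°; shift −87.83° → -232.84°.
-232.84° lies outside (−180°, 180°]; add 360° → +127.16°.

+127.16°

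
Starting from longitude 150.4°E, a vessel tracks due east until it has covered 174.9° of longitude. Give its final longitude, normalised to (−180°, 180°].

Start at +150.4°; shift +174.9° → +325.3°.
+325.3° lies outside (−180°, 180°]; subtract 360° → -34.7°.

34.7°W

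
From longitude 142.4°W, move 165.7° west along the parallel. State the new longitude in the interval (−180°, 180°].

51.9°E

Start at -142.4°; shift −165.7° → -308.1°.
-308.1° lies outside (−180°, 180°]; add 360° → +51.9°.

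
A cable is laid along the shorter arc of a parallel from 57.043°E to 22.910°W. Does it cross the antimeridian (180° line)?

No

Signed shortest Δλ = ((-22.910 − 57.043 + 180) mod 360) − 180 = -79.953°.
Going west by 79.953° from +57.043° reaches -22.910° without touching 180°.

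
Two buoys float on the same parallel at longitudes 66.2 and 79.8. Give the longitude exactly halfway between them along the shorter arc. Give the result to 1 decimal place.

+73.0°

Signed shortest Δλ from +66.2° to +79.8° is +13.6°.
Midpoint longitude = +66.2° + (+13.6°)/2 = +66.2° + 6.8° = +73.0°.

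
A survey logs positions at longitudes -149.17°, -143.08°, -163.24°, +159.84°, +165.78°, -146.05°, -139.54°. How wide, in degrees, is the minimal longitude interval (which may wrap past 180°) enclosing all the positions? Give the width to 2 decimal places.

Sort the longitudes: -163.24°, -149.17°, -146.05°, -143.08°, -139.54°, +159.84°, +165.78°.
Eastward gaps between consecutive values (wrapping around): 14.07°, 3.12°, 2.97°, 3.54°, 299.38°, 5.94°, 30.98°.
Largest gap = 299.38° ⇒ minimal covering band is its complement: 360° − 299.38° = 60.62°.
Band runs from +159.84° eastward to -139.54°, crossing the antimeridian.

60.62°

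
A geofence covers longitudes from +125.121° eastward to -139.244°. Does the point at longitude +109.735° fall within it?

Band width going east from +125.121° to -139.244°: ((-139.244 − 125.121) mod 360) = 95.635°.
Offset of +109.735° east of the west edge: ((109.735 − 125.121) mod 360) = 344.614°.
344.614° > 95.635° ⇒ outside.

No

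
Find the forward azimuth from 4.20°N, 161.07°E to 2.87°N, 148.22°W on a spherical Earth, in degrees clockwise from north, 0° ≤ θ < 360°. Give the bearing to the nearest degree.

90°

Δλ = -148.22 − 161.07 = -309.29°; wrapped into (−180°, 180°]: 50.71°.
θ = atan2( sin Δλ · cos φ₂ , cos φ₁ · sin φ₂ − sin φ₁ · cos φ₂ · cos Δλ )
  = atan2(0.77298, 0.00362) = 89.732° → normalised to [0°, 360°): 89.732°.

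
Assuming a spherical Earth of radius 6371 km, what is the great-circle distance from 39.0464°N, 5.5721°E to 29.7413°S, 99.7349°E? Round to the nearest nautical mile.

Δλ = 99.7349 − 5.5721 = 94.1628°.
Δφ = -29.7413 − 39.0464 = -68.7877°.
a = sin²(Δφ/2) + cos φ₁ · cos φ₂ · sin²(Δλ/2) = 0.680729.
c = 2·atan2(√a, √(1−a)) = 1.94063 rad → d = 6371·c ≈ 12363.74 km ≈ 6675.89 nmi.

6676 nmi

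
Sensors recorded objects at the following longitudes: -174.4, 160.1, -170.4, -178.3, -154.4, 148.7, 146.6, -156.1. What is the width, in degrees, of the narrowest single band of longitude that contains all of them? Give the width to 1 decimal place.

59.0°

Sort the longitudes: -178.3°, -174.4°, -170.4°, -156.1°, -154.4°, +146.6°, +148.7°, +160.1°.
Eastward gaps between consecutive values (wrapping around): 3.9°, 4.0°, 14.3°, 1.7°, 301.0°, 2.1°, 11.4°, 21.6°.
Largest gap = 301.0° ⇒ minimal covering band is its complement: 360° − 301.0° = 59.0°.
Band runs from +146.6° eastward to -154.4°, crossing the antimeridian.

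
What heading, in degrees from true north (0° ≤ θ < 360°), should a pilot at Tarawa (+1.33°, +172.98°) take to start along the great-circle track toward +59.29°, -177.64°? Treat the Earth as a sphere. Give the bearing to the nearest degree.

Δλ = -177.64 − 172.98 = -350.62°; wrapped into (−180°, 180°]: 9.38°.
θ = atan2( sin Δλ · cos φ₂ , cos φ₁ · sin φ₂ − sin φ₁ · cos φ₂ · cos Δλ )
  = atan2(0.08323, 0.84784) = 5.607° → normalised to [0°, 360°): 5.607°.

6°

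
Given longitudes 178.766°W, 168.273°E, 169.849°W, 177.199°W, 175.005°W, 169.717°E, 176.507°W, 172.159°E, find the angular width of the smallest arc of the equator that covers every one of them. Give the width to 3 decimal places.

Sort the longitudes: -178.766°, -177.199°, -176.507°, -175.005°, -169.849°, +168.273°, +169.717°, +172.159°.
Eastward gaps between consecutive values (wrapping around): 1.567°, 0.692°, 1.502°, 5.156°, 338.122°, 1.444°, 2.442°, 9.075°.
Largest gap = 338.122° ⇒ minimal covering band is its complement: 360° − 338.122° = 21.878°.
Band runs from +168.273° eastward to -169.849°, crossing the antimeridian.

21.878°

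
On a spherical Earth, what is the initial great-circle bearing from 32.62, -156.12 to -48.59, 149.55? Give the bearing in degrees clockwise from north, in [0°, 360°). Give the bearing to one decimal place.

212.6°

Δλ = 149.55 − -156.12 = 305.67°; wrapped into (−180°, 180°]: -54.33°.
θ = atan2( sin Δλ · cos φ₂ , cos φ₁ · sin φ₂ − sin φ₁ · cos φ₂ · cos Δλ )
  = atan2(-0.53735, -0.83961) = -147.381° → normalised to [0°, 360°): 212.619°.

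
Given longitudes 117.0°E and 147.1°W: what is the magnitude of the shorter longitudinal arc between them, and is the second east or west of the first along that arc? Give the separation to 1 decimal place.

95.9° east

Raw difference: -147.1 − 117.0 = -264.1°.
Normalise into (−180°, 180°]: -264.1° + 360° = 95.9°.
Positive ⇒ the second point lies to the east; separation 95.9°.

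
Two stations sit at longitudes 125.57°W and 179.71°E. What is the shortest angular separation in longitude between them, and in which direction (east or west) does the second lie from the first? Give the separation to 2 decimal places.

54.72° west

Raw difference: 179.71 − -125.57 = 305.28°.
Normalise into (−180°, 180°]: 305.28° − 360° = -54.72°.
Negative ⇒ the second point lies to the west; separation 54.72°.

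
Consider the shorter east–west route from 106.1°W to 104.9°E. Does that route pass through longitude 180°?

Naïve |104.9 − -106.1| = 211.0° > 180°, so the shorter arc goes the other way round — across 180°.
Signed shortest Δλ = ((104.9 − -106.1 + 180) mod 360) − 180 = -149.0°.
Going west by 149.0° from -106.1° passes through 180° before reaching +104.9°.

Yes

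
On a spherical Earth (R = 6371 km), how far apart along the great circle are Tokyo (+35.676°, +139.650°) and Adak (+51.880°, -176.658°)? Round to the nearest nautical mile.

Δλ = -176.658 − 139.650 = -316.308°; wrapped into (−180°, 180°]: 43.692°.
Δφ = 51.880 − 35.676 = 16.204°.
a = sin²(Δφ/2) + cos φ₁ · cos φ₂ · sin²(Δλ/2) = 0.089299.
c = 2·atan2(√a, √(1−a)) = 0.60693 rad → d = 6371·c ≈ 3866.76 km ≈ 2087.88 nmi.

2088 nmi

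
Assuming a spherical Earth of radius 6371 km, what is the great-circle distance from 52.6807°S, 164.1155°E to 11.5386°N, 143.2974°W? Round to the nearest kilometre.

8713 km

Δλ = -143.2974 − 164.1155 = -307.4129°; wrapped into (−180°, 180°]: 52.5871°.
Δφ = 11.5386 − -52.6807 = 64.2193°.
a = sin²(Δφ/2) + cos φ₁ · cos φ₂ · sin²(Δλ/2) = 0.399093.
c = 2·atan2(√a, √(1−a)) = 1.36759 rad → d = 6371·c ≈ 8712.90 km.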